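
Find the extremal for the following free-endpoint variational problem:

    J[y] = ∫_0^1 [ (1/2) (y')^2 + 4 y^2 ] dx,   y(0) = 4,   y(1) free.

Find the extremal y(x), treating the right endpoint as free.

The Lagrangian L = (1/2) (y')^2 + 4 y^2 gives
    ∂L/∂y = 8 y,   ∂L/∂y' = y'.
Euler-Lagrange: y'' − 8 y = 0.
With k = sqrt(8), the general solution is
    y(x) = A cosh(sqrt(8) x) + B sinh(sqrt(8) x).
Fixed left endpoint y(0) = 4 ⇒ A = 4.
The right endpoint x = 1 is free, so the natural (transversality) condition is ∂L/∂y' |_{x=1} = 0, i.e. y'(1) = 0.
Compute y'(x) = A k sinh(k x) + B k cosh(k x), so
    y'(1) = A k sinh(k·1) + B k cosh(k·1) = 0
    ⇒ B = −A tanh(k·1) = − 4 tanh(sqrt(8)·1).
Therefore the extremal is
    y(x) = 4 cosh(sqrt(8) x) − 4 tanh(sqrt(8)·1) sinh(sqrt(8) x).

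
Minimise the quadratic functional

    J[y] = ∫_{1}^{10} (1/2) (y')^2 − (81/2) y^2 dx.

The Lagrangian is L = (1/2) (y')^2 − (81/2) y^2.
Compute ∂L/∂y = -81y, ∂L/∂y' = y'.
The Euler-Lagrange equation d/dx(∂L/∂y') − ∂L/∂y = 0 reduces to
    y'' + 81 y = 0.
Its general solution is
    y(x) = A sin(9x) + B cos(9x),
with A, B fixed by the endpoint conditions.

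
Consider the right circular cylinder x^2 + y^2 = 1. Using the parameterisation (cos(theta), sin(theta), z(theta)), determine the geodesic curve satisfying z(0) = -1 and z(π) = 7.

Parameterise the cylinder of radius R = 1 as
    r(θ) = (cos θ, sin θ, z(θ)).
The arc-length element is
    ds = sqrt(1 + (dz/dθ)^2) dθ,
so the Lagrangian is L = sqrt(1 + z'^2).
L depends on z' only, not on z or θ, so ∂L/∂z = 0 and
    ∂L/∂z' = z' / sqrt(1 + z'^2).
The Euler-Lagrange equation gives
    d/dθ( z' / sqrt(1 + z'^2) ) = 0,
so z' is constant. Integrating once:
    z(θ) = a θ + b,
a helix on the cylinder (a straight line when the cylinder is unrolled). The constants a, b are determined by the endpoint conditions.
With endpoint conditions z(0) = -1 and z(π) = 7: from z(0) = b we get b = -1, and a·π + -1 = 7 gives a = 8/π, so
    z(θ) = (8/π) θ − 1.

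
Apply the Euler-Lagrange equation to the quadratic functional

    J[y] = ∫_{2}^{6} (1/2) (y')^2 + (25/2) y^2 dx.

The Lagrangian is L = (1/2) (y')^2 + (25/2) y^2.
Compute ∂L/∂y = 25y, ∂L/∂y' = y'.
The Euler-Lagrange equation d/dx(∂L/∂y') − ∂L/∂y = 0 reduces to
    y'' − 25 y = 0.
Its general solution is
    y(x) = A e^(5x) + B e^(−5x),
with A, B fixed by the endpoint conditions.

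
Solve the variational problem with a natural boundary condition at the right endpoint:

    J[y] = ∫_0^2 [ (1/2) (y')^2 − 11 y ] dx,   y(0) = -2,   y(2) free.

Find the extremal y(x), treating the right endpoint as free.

The Lagrangian L = (1/2) (y')^2 − 11 y gives
    ∂L/∂y = −11,   ∂L/∂y' = y'.
Euler-Lagrange: d/dx(y') − (−11) = 0, i.e. y'' + 11 = 0, so
    y(x) = −(11/2) x^2 + C1 x + C2.
Fixed left endpoint y(0) = -2 ⇒ C2 = -2.
The right endpoint x = 2 is free, so the natural (transversality) condition is ∂L/∂y' |_{x=2} = 0, i.e. y'(2) = 0.
Compute y'(x) = −11 x + C1, so y'(2) = −22 + C1 = 0 ⇒ C1 = 22.
Therefore the extremal is
    y(x) = −(11/2) x^2 + 22 x − 2.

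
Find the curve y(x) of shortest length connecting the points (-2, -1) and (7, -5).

Arc-length functional: J[y] = ∫ sqrt(1 + (y')^2) dx.
Lagrangian L = sqrt(1 + (y')^2) has no explicit y dependence, so ∂L/∂y = 0 and the Euler-Lagrange equation gives
    d/dx( y' / sqrt(1 + (y')^2) ) = 0  ⇒  y' / sqrt(1 + (y')^2) = const.
Hence y' is constant, so y(x) is affine.
Fitting the endpoints (-2, -1) and (7, -5):
    slope m = ((-5) − (-1)) / (7 − (-2)) = -4/9,
    intercept c = (-1) − m·(-2) = -17/9.
Extremal: y(x) = (-4/9) x - 17/9.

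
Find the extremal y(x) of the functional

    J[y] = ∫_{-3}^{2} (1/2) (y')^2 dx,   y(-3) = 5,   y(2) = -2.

The Lagrangian is L = (1/2) (y')^2.
Compute ∂L/∂y = 0, ∂L/∂y' = y'.
The Euler-Lagrange equation d/dx(∂L/∂y') − ∂L/∂y = 0 reduces to
    y'' = 0.
Its general solution is
    y(x) = A x + B,
with A, B fixed by the endpoint conditions.
Applying the endpoint conditions y(-3) = 5 and y(2) = -2: solve A·-3 + B = 5 and A·2 + B = -2. Subtracting gives A(2 − -3) = -2 − 5, so A = -7/5, and B = 5 − A·-3 = 4/5. Therefore
    y(x) = (-7/5) x + 4/5.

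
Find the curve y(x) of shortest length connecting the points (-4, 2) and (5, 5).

Arc-length functional: J[y] = ∫ sqrt(1 + (y')^2) dx.
Lagrangian L = sqrt(1 + (y')^2) has no explicit y dependence, so ∂L/∂y = 0 and the Euler-Lagrange equation gives
    d/dx( y' / sqrt(1 + (y')^2) ) = 0  ⇒  y' / sqrt(1 + (y')^2) = const.
Hence y' is constant, so y(x) is affine.
Fitting the endpoints (-4, 2) and (5, 5):
    slope m = (5 − 2) / (5 − (-4)) = 1/3,
    intercept c = 2 − m·(-4) = 10/3.
Extremal: y(x) = (1/3) x + 10/3.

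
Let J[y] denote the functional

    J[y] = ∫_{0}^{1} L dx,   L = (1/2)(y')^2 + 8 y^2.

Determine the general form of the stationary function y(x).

The Lagrangian is L = (1/2)(y')^2 + 8 y^2.
∂L/∂y = 16y.
∂L/∂y' = y'.
The Euler-Lagrange equation d/dx(∂L/∂y') − ∂L/∂y = 0 becomes:
    y'' - 16 y = 0
General solution: y(x) = A e^(4x) + B e^(-4x), where A and B are arbitrary constants fixed by the endpoint conditions.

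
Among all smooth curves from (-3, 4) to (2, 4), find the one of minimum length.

Arc-length functional: J[y] = ∫ sqrt(1 + (y')^2) dx.
Lagrangian L = sqrt(1 + (y')^2) has no explicit y dependence, so ∂L/∂y = 0 and the Euler-Lagrange equation gives
    d/dx( y' / sqrt(1 + (y')^2) ) = 0  ⇒  y' / sqrt(1 + (y')^2) = const.
Hence y' is constant, so y(x) is affine.
Fitting the endpoints (-3, 4) and (2, 4):
    slope m = (4 − 4) / (2 − (-3)) = 0,
    intercept c = 4 − m·(-3) = 4.
Extremal: y(x) = 4.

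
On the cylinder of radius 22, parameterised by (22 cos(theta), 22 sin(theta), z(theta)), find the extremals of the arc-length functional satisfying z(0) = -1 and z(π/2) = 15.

Parameterise the cylinder of radius R = 22 as
    r(θ) = (22 cos θ, 22 sin θ, z(θ)).
The arc-length element is
    ds = sqrt(484 + (dz/dθ)^2) dθ,
so the Lagrangian is L = sqrt(484 + z'^2).
L depends on z' only, not on z or θ, so ∂L/∂z = 0 and
    ∂L/∂z' = z' / sqrt(484 + z'^2).
The Euler-Lagrange equation gives
    d/dθ( z' / sqrt(484 + z'^2) ) = 0,
so z' is constant. Integrating once:
    z(θ) = a θ + b,
a helix on the cylinder (a straight line when the cylinder is unrolled). The constants a, b are determined by the endpoint conditions.
With endpoint conditions z(0) = -1 and z(π/2) = 15: from z(0) = b we get b = -1, and a·π/2 + -1 = 15 gives a = 32/π, so
    z(θ) = (32/π) θ − 1.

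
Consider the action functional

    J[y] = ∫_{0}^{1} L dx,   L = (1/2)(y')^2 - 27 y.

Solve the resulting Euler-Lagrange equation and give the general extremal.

The Lagrangian is L = (1/2)(y')^2 - 27 y.
∂L/∂y = -27.
∂L/∂y' = y'.
The Euler-Lagrange equation d/dx(∂L/∂y') − ∂L/∂y = 0 becomes:
    y'' + 27 = 0
General solution: y(x) = -(27/2) x^2 + A x + B, where A and B are arbitrary constants fixed by the endpoint conditions.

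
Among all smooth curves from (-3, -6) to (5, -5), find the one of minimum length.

Arc-length functional: J[y] = ∫ sqrt(1 + (y')^2) dx.
Lagrangian L = sqrt(1 + (y')^2) has no explicit y dependence, so ∂L/∂y = 0 and the Euler-Lagrange equation gives
    d/dx( y' / sqrt(1 + (y')^2) ) = 0  ⇒  y' / sqrt(1 + (y')^2) = const.
Hence y' is constant, so y(x) is affine.
Fitting the endpoints (-3, -6) and (5, -5):
    slope m = ((-5) − (-6)) / (5 − (-3)) = 1/8,
    intercept c = (-6) − m·(-3) = -45/8.
Extremal: y(x) = (1/8) x - 45/8.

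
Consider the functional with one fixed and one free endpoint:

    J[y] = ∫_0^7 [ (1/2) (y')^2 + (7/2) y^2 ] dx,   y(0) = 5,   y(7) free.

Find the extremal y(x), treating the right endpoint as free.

The Lagrangian L = (1/2) (y')^2 + (7/2) y^2 gives
    ∂L/∂y = 7 y,   ∂L/∂y' = y'.
Euler-Lagrange: y'' − 7 y = 0.
With k = sqrt(7), the general solution is
    y(x) = A cosh(sqrt(7) x) + B sinh(sqrt(7) x).
Fixed left endpoint y(0) = 5 ⇒ A = 5.
The right endpoint x = 7 is free, so the natural (transversality) condition is ∂L/∂y' |_{x=7} = 0, i.e. y'(7) = 0.
Compute y'(x) = A k sinh(k x) + B k cosh(k x), so
    y'(7) = A k sinh(k·7) + B k cosh(k·7) = 0
    ⇒ B = −A tanh(k·7) = − 5 tanh(sqrt(7)·7).
Therefore the extremal is
    y(x) = 5 cosh(sqrt(7) x) − 5 tanh(sqrt(7)·7) sinh(sqrt(7) x).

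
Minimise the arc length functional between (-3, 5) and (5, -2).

Arc-length functional: J[y] = ∫ sqrt(1 + (y')^2) dx.
Lagrangian L = sqrt(1 + (y')^2) has no explicit y dependence, so ∂L/∂y = 0 and the Euler-Lagrange equation gives
    d/dx( y' / sqrt(1 + (y')^2) ) = 0  ⇒  y' / sqrt(1 + (y')^2) = const.
Hence y' is constant, so y(x) is affine.
Fitting the endpoints (-3, 5) and (5, -2):
    slope m = ((-2) − 5) / (5 − (-3)) = -7/8,
    intercept c = 5 − m·(-3) = 19/8.
Extremal: y(x) = (-7/8) x + 19/8.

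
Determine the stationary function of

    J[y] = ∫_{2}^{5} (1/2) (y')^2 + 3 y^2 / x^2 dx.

The Lagrangian is L = (1/2) (y')^2 + 3 y^2 / x^2.
Compute ∂L/∂y = 6y/x^2, ∂L/∂y' = y'.
The Euler-Lagrange equation d/dx(∂L/∂y') − ∂L/∂y = 0 reduces to
    y'' − 6/x^2 · y = 0  (x > 0).
Its general solution is
    y(x) = A x^3 + B x^(-2),
with A, B fixed by the endpoint conditions.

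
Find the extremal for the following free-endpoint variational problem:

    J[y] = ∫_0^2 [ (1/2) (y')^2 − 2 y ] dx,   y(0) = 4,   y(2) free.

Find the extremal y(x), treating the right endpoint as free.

The Lagrangian L = (1/2) (y')^2 − 2 y gives
    ∂L/∂y = −2,   ∂L/∂y' = y'.
Euler-Lagrange: d/dx(y') − (−2) = 0, i.e. y'' + 2 = 0, so
    y(x) = −(2/2) x^2 + C1 x + C2.
Fixed left endpoint y(0) = 4 ⇒ C2 = 4.
The right endpoint x = 2 is free, so the natural (transversality) condition is ∂L/∂y' |_{x=2} = 0, i.e. y'(2) = 0.
Compute y'(x) = −2 x + C1, so y'(2) = −4 + C1 = 0 ⇒ C1 = 4.
Therefore the extremal is
    y(x) = −x^2 + 4 x + 4.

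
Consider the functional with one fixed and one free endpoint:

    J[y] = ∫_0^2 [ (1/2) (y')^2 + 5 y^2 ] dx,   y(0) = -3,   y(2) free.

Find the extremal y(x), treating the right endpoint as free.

The Lagrangian L = (1/2) (y')^2 + 5 y^2 gives
    ∂L/∂y = 10 y,   ∂L/∂y' = y'.
Euler-Lagrange: y'' − 10 y = 0.
With k = sqrt(10), the general solution is
    y(x) = A cosh(sqrt(10) x) + B sinh(sqrt(10) x).
Fixed left endpoint y(0) = -3 ⇒ A = -3.
The right endpoint x = 2 is free, so the natural (transversality) condition is ∂L/∂y' |_{x=2} = 0, i.e. y'(2) = 0.
Compute y'(x) = A k sinh(k x) + B k cosh(k x), so
    y'(2) = A k sinh(k·2) + B k cosh(k·2) = 0
    ⇒ B = −A tanh(k·2) = 3 tanh(sqrt(10)·2).
Therefore the extremal is
    y(x) = −3 cosh(sqrt(10) x) + 3 tanh(sqrt(10)·2) sinh(sqrt(10) x).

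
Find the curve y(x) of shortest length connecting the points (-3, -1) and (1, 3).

Arc-length functional: J[y] = ∫ sqrt(1 + (y')^2) dx.
Lagrangian L = sqrt(1 + (y')^2) has no explicit y dependence, so ∂L/∂y = 0 and the Euler-Lagrange equation gives
    d/dx( y' / sqrt(1 + (y')^2) ) = 0  ⇒  y' / sqrt(1 + (y')^2) = const.
Hence y' is constant, so y(x) is affine.
Fitting the endpoints (-3, -1) and (1, 3):
    slope m = (3 − (-1)) / (1 − (-3)) = 1,
    intercept c = (-1) − m·(-3) = 2.
Extremal: y(x) = x + 2.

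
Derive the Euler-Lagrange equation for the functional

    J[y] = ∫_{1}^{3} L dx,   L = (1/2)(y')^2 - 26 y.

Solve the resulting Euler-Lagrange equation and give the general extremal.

The Lagrangian is L = (1/2)(y')^2 - 26 y.
∂L/∂y = -26.
∂L/∂y' = y'.
The Euler-Lagrange equation d/dx(∂L/∂y') − ∂L/∂y = 0 becomes:
    y'' + 26 = 0
General solution: y(x) = -13 x^2 + A x + B, where A and B are arbitrary constants fixed by the endpoint conditions.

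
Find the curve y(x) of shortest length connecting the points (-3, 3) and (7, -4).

Arc-length functional: J[y] = ∫ sqrt(1 + (y')^2) dx.
Lagrangian L = sqrt(1 + (y')^2) has no explicit y dependence, so ∂L/∂y = 0 and the Euler-Lagrange equation gives
    d/dx( y' / sqrt(1 + (y')^2) ) = 0  ⇒  y' / sqrt(1 + (y')^2) = const.
Hence y' is constant, so y(x) is affine.
Fitting the endpoints (-3, 3) and (7, -4):
    slope m = ((-4) − 3) / (7 − (-3)) = -7/10,
    intercept c = 3 − m·(-3) = 9/10.
Extremal: y(x) = (-7/10) x + 9/10.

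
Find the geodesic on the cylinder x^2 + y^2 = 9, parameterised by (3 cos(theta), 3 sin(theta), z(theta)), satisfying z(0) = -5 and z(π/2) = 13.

Parameterise the cylinder of radius R = 3 as
    r(θ) = (3 cos θ, 3 sin θ, z(θ)).
The arc-length element is
    ds = sqrt(9 + (dz/dθ)^2) dθ,
so the Lagrangian is L = sqrt(9 + z'^2).
L depends on z' only, not on z or θ, so ∂L/∂z = 0 and
    ∂L/∂z' = z' / sqrt(9 + z'^2).
The Euler-Lagrange equation gives
    d/dθ( z' / sqrt(9 + z'^2) ) = 0,
so z' is constant. Integrating once:
    z(θ) = a θ + b,
a helix on the cylinder (a straight line when the cylinder is unrolled). The constants a, b are determined by the endpoint conditions.
With endpoint conditions z(0) = -5 and z(π/2) = 13: from z(0) = b we get b = -5, and a·π/2 + -5 = 13 gives a = 36/π, so
    z(θ) = (36/π) θ − 5.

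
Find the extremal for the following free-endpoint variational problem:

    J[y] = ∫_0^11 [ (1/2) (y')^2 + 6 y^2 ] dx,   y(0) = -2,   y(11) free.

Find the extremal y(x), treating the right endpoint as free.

The Lagrangian L = (1/2) (y')^2 + 6 y^2 gives
    ∂L/∂y = 12 y,   ∂L/∂y' = y'.
Euler-Lagrange: y'' − 12 y = 0.
With k = sqrt(12), the general solution is
    y(x) = A cosh(sqrt(12) x) + B sinh(sqrt(12) x).
Fixed left endpoint y(0) = -2 ⇒ A = -2.
The right endpoint x = 11 is free, so the natural (transversality) condition is ∂L/∂y' |_{x=11} = 0, i.e. y'(11) = 0.
Compute y'(x) = A k sinh(k x) + B k cosh(k x), so
    y'(11) = A k sinh(k·11) + B k cosh(k·11) = 0
    ⇒ B = −A tanh(k·11) = 2 tanh(sqrt(12)·11).
Therefore the extremal is
    y(x) = −2 cosh(sqrt(12) x) + 2 tanh(sqrt(12)·11) sinh(sqrt(12) x).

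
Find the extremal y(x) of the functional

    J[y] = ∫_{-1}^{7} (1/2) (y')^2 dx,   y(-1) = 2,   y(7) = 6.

The Lagrangian is L = (1/2) (y')^2.
Compute ∂L/∂y = 0, ∂L/∂y' = y'.
The Euler-Lagrange equation d/dx(∂L/∂y') − ∂L/∂y = 0 reduces to
    y'' = 0.
Its general solution is
    y(x) = A x + B,
with A, B fixed by the endpoint conditions.
Applying the endpoint conditions y(-1) = 2 and y(7) = 6: solve A·-1 + B = 2 and A·7 + B = 6. Subtracting gives A(7 − -1) = 6 − 2, so A = 1/2, and B = 2 − A·-1 = 5/2. Therefore
    y(x) = (1/2) x + 5/2.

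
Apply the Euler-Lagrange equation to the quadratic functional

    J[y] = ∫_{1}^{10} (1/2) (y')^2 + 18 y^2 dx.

The Lagrangian is L = (1/2) (y')^2 + 18 y^2.
Compute ∂L/∂y = 36y, ∂L/∂y' = y'.
The Euler-Lagrange equation d/dx(∂L/∂y') − ∂L/∂y = 0 reduces to
    y'' − 36 y = 0.
Its general solution is
    y(x) = A e^(6x) + B e^(−6x),
with A, B fixed by the endpoint conditions.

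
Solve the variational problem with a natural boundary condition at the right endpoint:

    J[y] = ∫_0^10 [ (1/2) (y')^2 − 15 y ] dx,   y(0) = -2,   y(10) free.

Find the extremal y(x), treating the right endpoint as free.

The Lagrangian L = (1/2) (y')^2 − 15 y gives
    ∂L/∂y = −15,   ∂L/∂y' = y'.
Euler-Lagrange: d/dx(y') − (−15) = 0, i.e. y'' + 15 = 0, so
    y(x) = −(15/2) x^2 + C1 x + C2.
Fixed left endpoint y(0) = -2 ⇒ C2 = -2.
The right endpoint x = 10 is free, so the natural (transversality) condition is ∂L/∂y' |_{x=10} = 0, i.e. y'(10) = 0.
Compute y'(x) = −15 x + C1, so y'(10) = −150 + C1 = 0 ⇒ C1 = 150.
Therefore the extremal is
    y(x) = −(15/2) x^2 + 150 x − 2.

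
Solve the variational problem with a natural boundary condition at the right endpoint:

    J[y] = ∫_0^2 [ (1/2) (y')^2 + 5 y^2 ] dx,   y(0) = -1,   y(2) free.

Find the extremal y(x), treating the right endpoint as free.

The Lagrangian L = (1/2) (y')^2 + 5 y^2 gives
    ∂L/∂y = 10 y,   ∂L/∂y' = y'.
Euler-Lagrange: y'' − 10 y = 0.
With k = sqrt(10), the general solution is
    y(x) = A cosh(sqrt(10) x) + B sinh(sqrt(10) x).
Fixed left endpoint y(0) = -1 ⇒ A = -1.
The right endpoint x = 2 is free, so the natural (transversality) condition is ∂L/∂y' |_{x=2} = 0, i.e. y'(2) = 0.
Compute y'(x) = A k sinh(k x) + B k cosh(k x), so
    y'(2) = A k sinh(k·2) + B k cosh(k·2) = 0
    ⇒ B = −A tanh(k·2) = tanh(sqrt(10)·2).
Therefore the extremal is
    y(x) = −cosh(sqrt(10) x) + tanh(sqrt(10)·2) sinh(sqrt(10) x).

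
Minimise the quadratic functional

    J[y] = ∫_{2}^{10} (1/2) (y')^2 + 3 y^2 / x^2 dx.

The Lagrangian is L = (1/2) (y')^2 + 3 y^2 / x^2.
Compute ∂L/∂y = 6y/x^2, ∂L/∂y' = y'.
The Euler-Lagrange equation d/dx(∂L/∂y') − ∂L/∂y = 0 reduces to
    y'' − 6/x^2 · y = 0  (x > 0).
Its general solution is
    y(x) = A x^3 + B x^(-2),
with A, B fixed by the endpoint conditions.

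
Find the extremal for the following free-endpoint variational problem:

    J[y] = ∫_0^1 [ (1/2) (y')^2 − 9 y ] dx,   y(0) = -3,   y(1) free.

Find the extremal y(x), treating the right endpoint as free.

The Lagrangian L = (1/2) (y')^2 − 9 y gives
    ∂L/∂y = −9,   ∂L/∂y' = y'.
Euler-Lagrange: d/dx(y') − (−9) = 0, i.e. y'' + 9 = 0, so
    y(x) = −(9/2) x^2 + C1 x + C2.
Fixed left endpoint y(0) = -3 ⇒ C2 = -3.
The right endpoint x = 1 is free, so the natural (transversality) condition is ∂L/∂y' |_{x=1} = 0, i.e. y'(1) = 0.
Compute y'(x) = −9 x + C1, so y'(1) = −9 + C1 = 0 ⇒ C1 = 9.
Therefore the extremal is
    y(x) = −(9/2) x^2 + 9 x − 3.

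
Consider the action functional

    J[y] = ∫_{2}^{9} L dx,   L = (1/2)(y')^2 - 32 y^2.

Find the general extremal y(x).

The Lagrangian is L = (1/2)(y')^2 - 32 y^2.
∂L/∂y = -64y.
∂L/∂y' = y'.
The Euler-Lagrange equation d/dx(∂L/∂y') − ∂L/∂y = 0 becomes:
    y'' + 64 y = 0
General solution: y(x) = A sin(8x) + B cos(8x), where A and B are arbitrary constants fixed by the endpoint conditions.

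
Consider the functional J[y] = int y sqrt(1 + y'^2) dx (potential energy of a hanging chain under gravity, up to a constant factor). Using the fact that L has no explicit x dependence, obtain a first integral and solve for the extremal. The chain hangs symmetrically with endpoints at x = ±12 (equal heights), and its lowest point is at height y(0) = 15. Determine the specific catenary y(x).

The Lagrangian L(y, y') = y sqrt(1 + y'^2) has no explicit x dependence, so the Beltrami identity applies:
    L − y' ∂L/∂y' = C.
Compute ∂L/∂y' = y · y' / sqrt(1 + y'^2). Then
    L − y' ∂L/∂y'
    = y sqrt(1 + y'^2) − y · y'^2 / sqrt(1 + y'^2)
    = y (1 + y'^2 − y'^2) / sqrt(1 + y'^2)
    = y / sqrt(1 + y'^2) = C.
Squaring gives y^2 = C^2 (1 + y'^2), i.e.
    y'^2 = y^2 / C^2 − 1.
Separating variables,
    dy / sqrt(y^2 − C^2) = dx / C,
and integrating gives arccosh(y / C) = (x − a)/C, so
    y(x) = C cosh((x − a)/C),
the catenary. The constants C and a are fixed by the two endpoint conditions (and, for the hanging-chain problem, the length constraint selects C).
Now fit the given data. The endpoints x = ±12 are symmetric at equal height, so the catenary is even about its minimum: a = 0 and y(x) = C cosh(x/C). The lowest point is y(0) = C cosh(0) = C, and we are told y(0) = 15, so C = 15. Therefore
    y(x) = 15 cosh(x/15),
and at the endpoints
    y(±12) = 15 cosh(12/15).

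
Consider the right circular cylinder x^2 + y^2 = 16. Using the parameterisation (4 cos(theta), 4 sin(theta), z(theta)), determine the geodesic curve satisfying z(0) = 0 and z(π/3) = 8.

Parameterise the cylinder of radius R = 4 as
    r(θ) = (4 cos θ, 4 sin θ, z(θ)).
The arc-length element is
    ds = sqrt(16 + (dz/dθ)^2) dθ,
so the Lagrangian is L = sqrt(16 + z'^2).
L depends on z' only, not on z or θ, so ∂L/∂z = 0 and
    ∂L/∂z' = z' / sqrt(16 + z'^2).
The Euler-Lagrange equation gives
    d/dθ( z' / sqrt(16 + z'^2) ) = 0,
so z' is constant. Integrating once:
    z(θ) = a θ + b,
a helix on the cylinder (a straight line when the cylinder is unrolled). The constants a, b are determined by the endpoint conditions.
With endpoint conditions z(0) = 0 and z(π/3) = 8: from z(0) = b we get b = 0, and a·π/3 + 0 = 8 gives a = 24/π, so
    z(θ) = (24/π) θ.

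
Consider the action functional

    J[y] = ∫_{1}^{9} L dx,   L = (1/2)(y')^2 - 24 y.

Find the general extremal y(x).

The Lagrangian is L = (1/2)(y')^2 - 24 y.
∂L/∂y = -24.
∂L/∂y' = y'.
The Euler-Lagrange equation d/dx(∂L/∂y') − ∂L/∂y = 0 becomes:
    y'' + 24 = 0
General solution: y(x) = -12 x^2 + A x + B, where A and B are arbitrary constants fixed by the endpoint conditions.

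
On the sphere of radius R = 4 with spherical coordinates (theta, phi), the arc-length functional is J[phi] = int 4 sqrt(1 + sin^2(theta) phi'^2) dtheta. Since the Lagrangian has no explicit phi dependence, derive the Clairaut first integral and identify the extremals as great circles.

On the sphere of radius R = 4 with spherical coordinates (θ, φ), the induced metric is
    ds^2 = 16(dθ^2 + sin^2(θ) dφ^2).
Parameterise by θ; the arc-length functional is
    J[φ] = ∫ 4 sqrt(1 + sin^2(θ) (dφ/dθ)^2) dθ,
so L = 4 sqrt(1 + sin^2(θ) φ'^2). Compute
    ∂L/∂φ = 0  (L has no explicit φ dependence),
    ∂L/∂φ' = 4 sin^2(θ) φ' / sqrt(1 + sin^2(θ) φ'^2).
Since ∂L/∂φ = 0, the Euler-Lagrange equation
    d/dθ(∂L/∂φ') − ∂L/∂φ = 0
reduces to d/dθ(∂L/∂φ') = 0, i.e. the momentum conjugate to φ is conserved:
    4 sin^2(θ) φ' / sqrt(1 + sin^2(θ) φ'^2) = C.
The overall factor of 4 is constant, so dividing through gives Clairaut's relation sin^2(θ) φ' / sqrt(1 + sin^2(θ) φ'^2) = C' (with C' = C/4). Solving for φ' and integrating gives the great-circle family
    cot(θ) = A cos(φ − φ_0),
i.e. the intersection of the sphere with a plane through the origin. The two constants A and φ_0 (equivalently C and one phase) are fixed by the two endpoint conditions.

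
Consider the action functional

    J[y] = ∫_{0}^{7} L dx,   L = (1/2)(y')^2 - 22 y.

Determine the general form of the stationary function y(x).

The Lagrangian is L = (1/2)(y')^2 - 22 y.
∂L/∂y = -22.
∂L/∂y' = y'.
The Euler-Lagrange equation d/dx(∂L/∂y') − ∂L/∂y = 0 becomes:
    y'' + 22 = 0
General solution: y(x) = -11 x^2 + A x + B, where A and B are arbitrary constants fixed by the endpoint conditions.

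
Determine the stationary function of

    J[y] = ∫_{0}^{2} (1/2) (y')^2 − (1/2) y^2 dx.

The Lagrangian is L = (1/2) (y')^2 − (1/2) y^2.
Compute ∂L/∂y = -y, ∂L/∂y' = y'.
The Euler-Lagrange equation d/dx(∂L/∂y') − ∂L/∂y = 0 reduces to
    y'' + y = 0.
Its general solution is
    y(x) = A sin(x) + B cos(x),
with A, B fixed by the endpoint conditions.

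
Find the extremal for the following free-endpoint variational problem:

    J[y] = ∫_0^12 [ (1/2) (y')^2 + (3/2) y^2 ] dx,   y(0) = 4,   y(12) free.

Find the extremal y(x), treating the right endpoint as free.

The Lagrangian L = (1/2) (y')^2 + (3/2) y^2 gives
    ∂L/∂y = 3 y,   ∂L/∂y' = y'.
Euler-Lagrange: y'' − 3 y = 0.
With k = sqrt(3), the general solution is
    y(x) = A cosh(sqrt(3) x) + B sinh(sqrt(3) x).
Fixed left endpoint y(0) = 4 ⇒ A = 4.
The right endpoint x = 12 is free, so the natural (transversality) condition is ∂L/∂y' |_{x=12} = 0, i.e. y'(12) = 0.
Compute y'(x) = A k sinh(k x) + B k cosh(k x), so
    y'(12) = A k sinh(k·12) + B k cosh(k·12) = 0
    ⇒ B = −A tanh(k·12) = − 4 tanh(sqrt(3)·12).
Therefore the extremal is
    y(x) = 4 cosh(sqrt(3) x) − 4 tanh(sqrt(3)·12) sinh(sqrt(3) x).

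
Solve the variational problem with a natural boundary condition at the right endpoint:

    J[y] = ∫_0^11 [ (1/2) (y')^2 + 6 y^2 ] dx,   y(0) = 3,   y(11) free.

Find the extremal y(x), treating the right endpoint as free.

The Lagrangian L = (1/2) (y')^2 + 6 y^2 gives
    ∂L/∂y = 12 y,   ∂L/∂y' = y'.
Euler-Lagrange: y'' − 12 y = 0.
With k = sqrt(12), the general solution is
    y(x) = A cosh(sqrt(12) x) + B sinh(sqrt(12) x).
Fixed left endpoint y(0) = 3 ⇒ A = 3.
The right endpoint x = 11 is free, so the natural (transversality) condition is ∂L/∂y' |_{x=11} = 0, i.e. y'(11) = 0.
Compute y'(x) = A k sinh(k x) + B k cosh(k x), so
    y'(11) = A k sinh(k·11) + B k cosh(k·11) = 0
    ⇒ B = −A tanh(k·11) = − 3 tanh(sqrt(12)·11).
Therefore the extremal is
    y(x) = 3 cosh(sqrt(12) x) − 3 tanh(sqrt(12)·11) sinh(sqrt(12) x).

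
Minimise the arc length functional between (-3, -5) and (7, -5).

Arc-length functional: J[y] = ∫ sqrt(1 + (y')^2) dx.
Lagrangian L = sqrt(1 + (y')^2) has no explicit y dependence, so ∂L/∂y = 0 and the Euler-Lagrange equation gives
    d/dx( y' / sqrt(1 + (y')^2) ) = 0  ⇒  y' / sqrt(1 + (y')^2) = const.
Hence y' is constant, so y(x) is affine.
Fitting the endpoints (-3, -5) and (7, -5):
    slope m = ((-5) − (-5)) / (7 − (-3)) = 0,
    intercept c = (-5) − m·(-3) = -5.
Extremal: y(x) = -5.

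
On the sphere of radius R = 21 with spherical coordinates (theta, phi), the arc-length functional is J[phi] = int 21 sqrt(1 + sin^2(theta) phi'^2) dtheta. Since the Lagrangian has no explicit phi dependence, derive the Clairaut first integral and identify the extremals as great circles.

On the sphere of radius R = 21 with spherical coordinates (θ, φ), the induced metric is
    ds^2 = 441(dθ^2 + sin^2(θ) dφ^2).
Parameterise by θ; the arc-length functional is
    J[φ] = ∫ 21 sqrt(1 + sin^2(θ) (dφ/dθ)^2) dθ,
so L = 21 sqrt(1 + sin^2(θ) φ'^2). Compute
    ∂L/∂φ = 0  (L has no explicit φ dependence),
    ∂L/∂φ' = 21 sin^2(θ) φ' / sqrt(1 + sin^2(θ) φ'^2).
Since ∂L/∂φ = 0, the Euler-Lagrange equation
    d/dθ(∂L/∂φ') − ∂L/∂φ = 0
reduces to d/dθ(∂L/∂φ') = 0, i.e. the momentum conjugate to φ is conserved:
    21 sin^2(θ) φ' / sqrt(1 + sin^2(θ) φ'^2) = C.
The overall factor of 21 is constant, so dividing through gives Clairaut's relation sin^2(θ) φ' / sqrt(1 + sin^2(θ) φ'^2) = C' (with C' = C/21). Solving for φ' and integrating gives the great-circle family
    cot(θ) = A cos(φ − φ_0),
i.e. the intersection of the sphere with a plane through the origin. The two constants A and φ_0 (equivalently C and one phase) are fixed by the two endpoint conditions.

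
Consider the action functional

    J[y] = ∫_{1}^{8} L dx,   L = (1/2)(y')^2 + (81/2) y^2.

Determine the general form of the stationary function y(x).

The Lagrangian is L = (1/2)(y')^2 + (81/2) y^2.
∂L/∂y = 81y.
∂L/∂y' = y'.
The Euler-Lagrange equation d/dx(∂L/∂y') − ∂L/∂y = 0 becomes:
    y'' - 81 y = 0
General solution: y(x) = A e^(9x) + B e^(-9x), where A and B are arbitrary constants fixed by the endpoint conditions.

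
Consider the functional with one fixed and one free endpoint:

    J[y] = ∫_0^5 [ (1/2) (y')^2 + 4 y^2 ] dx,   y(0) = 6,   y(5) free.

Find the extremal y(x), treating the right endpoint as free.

The Lagrangian L = (1/2) (y')^2 + 4 y^2 gives
    ∂L/∂y = 8 y,   ∂L/∂y' = y'.
Euler-Lagrange: y'' − 8 y = 0.
With k = sqrt(8), the general solution is
    y(x) = A cosh(sqrt(8) x) + B sinh(sqrt(8) x).
Fixed left endpoint y(0) = 6 ⇒ A = 6.
The right endpoint x = 5 is free, so the natural (transversality) condition is ∂L/∂y' |_{x=5} = 0, i.e. y'(5) = 0.
Compute y'(x) = A k sinh(k x) + B k cosh(k x), so
    y'(5) = A k sinh(k·5) + B k cosh(k·5) = 0
    ⇒ B = −A tanh(k·5) = − 6 tanh(sqrt(8)·5).
Therefore the extremal is
    y(x) = 6 cosh(sqrt(8) x) − 6 tanh(sqrt(8)·5) sinh(sqrt(8) x).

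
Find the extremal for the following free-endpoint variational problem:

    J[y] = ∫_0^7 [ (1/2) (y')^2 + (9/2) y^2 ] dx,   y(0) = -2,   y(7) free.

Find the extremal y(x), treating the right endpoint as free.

The Lagrangian L = (1/2) (y')^2 + (9/2) y^2 gives
    ∂L/∂y = 9 y,   ∂L/∂y' = y'.
Euler-Lagrange: y'' − 9 y = 0.
With k = 3, the general solution is
    y(x) = A cosh(3 x) + B sinh(3 x).
Fixed left endpoint y(0) = -2 ⇒ A = -2.
The right endpoint x = 7 is free, so the natural (transversality) condition is ∂L/∂y' |_{x=7} = 0, i.e. y'(7) = 0.
Compute y'(x) = A k sinh(k x) + B k cosh(k x), so
    y'(7) = A k sinh(k·7) + B k cosh(k·7) = 0
    ⇒ B = −A tanh(k·7) = 2 tanh(3·7).
Therefore the extremal is
    y(x) = −2 cosh(3 x) + 2 tanh(3·7) sinh(3 x).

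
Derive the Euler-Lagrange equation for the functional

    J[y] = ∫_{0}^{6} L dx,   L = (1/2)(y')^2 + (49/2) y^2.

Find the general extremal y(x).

The Lagrangian is L = (1/2)(y')^2 + (49/2) y^2.
∂L/∂y = 49y.
∂L/∂y' = y'.
The Euler-Lagrange equation d/dx(∂L/∂y') − ∂L/∂y = 0 becomes:
    y'' - 49 y = 0
General solution: y(x) = A e^(7x) + B e^(-7x), where A and B are arbitrary constants fixed by the endpoint conditions.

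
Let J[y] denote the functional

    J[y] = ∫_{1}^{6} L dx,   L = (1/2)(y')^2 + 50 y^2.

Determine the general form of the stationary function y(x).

The Lagrangian is L = (1/2)(y')^2 + 50 y^2.
∂L/∂y = 100y.
∂L/∂y' = y'.
The Euler-Lagrange equation d/dx(∂L/∂y') − ∂L/∂y = 0 becomes:
    y'' - 100 y = 0
General solution: y(x) = A e^(10x) + B e^(-10x), where A and B are arbitrary constants fixed by the endpoint conditions.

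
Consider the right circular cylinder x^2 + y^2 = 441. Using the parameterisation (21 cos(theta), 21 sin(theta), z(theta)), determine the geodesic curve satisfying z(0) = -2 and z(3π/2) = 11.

Parameterise the cylinder of radius R = 21 as
    r(θ) = (21 cos θ, 21 sin θ, z(θ)).
The arc-length element is
    ds = sqrt(441 + (dz/dθ)^2) dθ,
so the Lagrangian is L = sqrt(441 + z'^2).
L depends on z' only, not on z or θ, so ∂L/∂z = 0 and
    ∂L/∂z' = z' / sqrt(441 + z'^2).
The Euler-Lagrange equation gives
    d/dθ( z' / sqrt(441 + z'^2) ) = 0,
so z' is constant. Integrating once:
    z(θ) = a θ + b,
a helix on the cylinder (a straight line when the cylinder is unrolled). The constants a, b are determined by the endpoint conditions.
With endpoint conditions z(0) = -2 and z(3π/2) = 11: from z(0) = b we get b = -2, and a·3π/2 + -2 = 11 gives a = 26/(3π), so
    z(θ) = (26/(3π)) θ − 2.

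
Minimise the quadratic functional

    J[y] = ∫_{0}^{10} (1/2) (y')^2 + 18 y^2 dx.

The Lagrangian is L = (1/2) (y')^2 + 18 y^2.
Compute ∂L/∂y = 36y, ∂L/∂y' = y'.
The Euler-Lagrange equation d/dx(∂L/∂y') − ∂L/∂y = 0 reduces to
    y'' − 36 y = 0.
Its general solution is
    y(x) = A e^(6x) + B e^(−6x),
with A, B fixed by the endpoint conditions.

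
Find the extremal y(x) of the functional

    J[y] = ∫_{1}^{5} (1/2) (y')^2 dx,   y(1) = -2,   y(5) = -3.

The Lagrangian is L = (1/2) (y')^2.
Compute ∂L/∂y = 0, ∂L/∂y' = y'.
The Euler-Lagrange equation d/dx(∂L/∂y') − ∂L/∂y = 0 reduces to
    y'' = 0.
Its general solution is
    y(x) = A x + B,
with A, B fixed by the endpoint conditions.
Applying the endpoint conditions y(1) = -2 and y(5) = -3: solve A·1 + B = -2 and A·5 + B = -3. Subtracting gives A(5 − 1) = -3 − -2, so A = -1/4, and B = -2 − A·1 = -7/4. Therefore
    y(x) = (-1/4) x - 7/4.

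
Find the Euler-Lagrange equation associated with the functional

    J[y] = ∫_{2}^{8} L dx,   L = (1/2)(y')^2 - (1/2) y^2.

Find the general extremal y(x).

The Lagrangian is L = (1/2)(y')^2 - (1/2) y^2.
∂L/∂y = -y.
∂L/∂y' = y'.
The Euler-Lagrange equation d/dx(∂L/∂y') − ∂L/∂y = 0 becomes:
    y'' + y = 0
General solution: y(x) = A sin(x) + B cos(x), where A and B are arbitrary constants fixed by the endpoint conditions.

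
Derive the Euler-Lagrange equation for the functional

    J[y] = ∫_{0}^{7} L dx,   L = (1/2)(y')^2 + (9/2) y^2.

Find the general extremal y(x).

The Lagrangian is L = (1/2)(y')^2 + (9/2) y^2.
∂L/∂y = 9y.
∂L/∂y' = y'.
The Euler-Lagrange equation d/dx(∂L/∂y') − ∂L/∂y = 0 becomes:
    y'' - 9 y = 0
General solution: y(x) = A e^(3x) + B e^(-3x), where A and B are arbitrary constants fixed by the endpoint conditions.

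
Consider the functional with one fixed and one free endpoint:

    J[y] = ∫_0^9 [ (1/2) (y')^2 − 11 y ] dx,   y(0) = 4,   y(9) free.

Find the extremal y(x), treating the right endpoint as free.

The Lagrangian L = (1/2) (y')^2 − 11 y gives
    ∂L/∂y = −11,   ∂L/∂y' = y'.
Euler-Lagrange: d/dx(y') − (−11) = 0, i.e. y'' + 11 = 0, so
    y(x) = −(11/2) x^2 + C1 x + C2.
Fixed left endpoint y(0) = 4 ⇒ C2 = 4.
The right endpoint x = 9 is free, so the natural (transversality) condition is ∂L/∂y' |_{x=9} = 0, i.e. y'(9) = 0.
Compute y'(x) = −11 x + C1, so y'(9) = −99 + C1 = 0 ⇒ C1 = 99.
Therefore the extremal is
    y(x) = −(11/2) x^2 + 99 x + 4.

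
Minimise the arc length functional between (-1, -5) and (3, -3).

Arc-length functional: J[y] = ∫ sqrt(1 + (y')^2) dx.
Lagrangian L = sqrt(1 + (y')^2) has no explicit y dependence, so ∂L/∂y = 0 and the Euler-Lagrange equation gives
    d/dx( y' / sqrt(1 + (y')^2) ) = 0  ⇒  y' / sqrt(1 + (y')^2) = const.
Hence y' is constant, so y(x) is affine.
Fitting the endpoints (-1, -5) and (3, -3):
    slope m = ((-3) − (-5)) / (3 − (-1)) = 1/2,
    intercept c = (-5) − m·(-1) = -9/2.
Extremal: y(x) = (1/2) x - 9/2.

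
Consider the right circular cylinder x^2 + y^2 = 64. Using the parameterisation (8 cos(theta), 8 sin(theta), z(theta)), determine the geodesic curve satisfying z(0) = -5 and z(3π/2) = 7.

Parameterise the cylinder of radius R = 8 as
    r(θ) = (8 cos θ, 8 sin θ, z(θ)).
The arc-length element is
    ds = sqrt(64 + (dz/dθ)^2) dθ,
so the Lagrangian is L = sqrt(64 + z'^2).
L depends on z' only, not on z or θ, so ∂L/∂z = 0 and
    ∂L/∂z' = z' / sqrt(64 + z'^2).
The Euler-Lagrange equation gives
    d/dθ( z' / sqrt(64 + z'^2) ) = 0,
so z' is constant. Integrating once:
    z(θ) = a θ + b,
a helix on the cylinder (a straight line when the cylinder is unrolled). The constants a, b are determined by the endpoint conditions.
With endpoint conditions z(0) = -5 and z(3π/2) = 7: from z(0) = b we get b = -5, and a·3π/2 + -5 = 7 gives a = 8/π, so
    z(θ) = (8/π) θ − 5.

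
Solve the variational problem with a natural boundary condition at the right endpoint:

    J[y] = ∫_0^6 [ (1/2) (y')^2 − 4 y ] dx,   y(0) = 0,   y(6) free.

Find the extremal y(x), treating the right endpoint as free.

The Lagrangian L = (1/2) (y')^2 − 4 y gives
    ∂L/∂y = −4,   ∂L/∂y' = y'.
Euler-Lagrange: d/dx(y') − (−4) = 0, i.e. y'' + 4 = 0, so
    y(x) = −(4/2) x^2 + C1 x + C2.
Fixed left endpoint y(0) = 0 ⇒ C2 = 0.
The right endpoint x = 6 is free, so the natural (transversality) condition is ∂L/∂y' |_{x=6} = 0, i.e. y'(6) = 0.
Compute y'(x) = −4 x + C1, so y'(6) = −24 + C1 = 0 ⇒ C1 = 24.
Therefore the extremal is
    y(x) = −2 x^2 + 24 x.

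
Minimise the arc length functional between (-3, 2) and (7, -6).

Arc-length functional: J[y] = ∫ sqrt(1 + (y')^2) dx.
Lagrangian L = sqrt(1 + (y')^2) has no explicit y dependence, so ∂L/∂y = 0 and the Euler-Lagrange equation gives
    d/dx( y' / sqrt(1 + (y')^2) ) = 0  ⇒  y' / sqrt(1 + (y')^2) = const.
Hence y' is constant, so y(x) is affine.
Fitting the endpoints (-3, 2) and (7, -6):
    slope m = ((-6) − 2) / (7 − (-3)) = -4/5,
    intercept c = 2 − m·(-3) = -2/5.
Extremal: y(x) = (-4/5) x - 2/5.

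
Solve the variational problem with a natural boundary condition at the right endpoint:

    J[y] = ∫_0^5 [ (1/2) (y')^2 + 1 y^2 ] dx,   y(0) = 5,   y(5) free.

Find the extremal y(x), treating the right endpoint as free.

The Lagrangian L = (1/2) (y')^2 + 1 y^2 gives
    ∂L/∂y = 2 y,   ∂L/∂y' = y'.
Euler-Lagrange: y'' − 2 y = 0.
With k = sqrt(2), the general solution is
    y(x) = A cosh(sqrt(2) x) + B sinh(sqrt(2) x).
Fixed left endpoint y(0) = 5 ⇒ A = 5.
The right endpoint x = 5 is free, so the natural (transversality) condition is ∂L/∂y' |_{x=5} = 0, i.e. y'(5) = 0.
Compute y'(x) = A k sinh(k x) + B k cosh(k x), so
    y'(5) = A k sinh(k·5) + B k cosh(k·5) = 0
    ⇒ B = −A tanh(k·5) = − 5 tanh(sqrt(2)·5).
Therefore the extremal is
    y(x) = 5 cosh(sqrt(2) x) − 5 tanh(sqrt(2)·5) sinh(sqrt(2) x).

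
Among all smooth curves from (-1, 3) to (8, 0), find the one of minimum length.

Arc-length functional: J[y] = ∫ sqrt(1 + (y')^2) dx.
Lagrangian L = sqrt(1 + (y')^2) has no explicit y dependence, so ∂L/∂y = 0 and the Euler-Lagrange equation gives
    d/dx( y' / sqrt(1 + (y')^2) ) = 0  ⇒  y' / sqrt(1 + (y')^2) = const.
Hence y' is constant, so y(x) is affine.
Fitting the endpoints (-1, 3) and (8, 0):
    slope m = (0 − 3) / (8 − (-1)) = -1/3,
    intercept c = 3 − m·(-1) = 8/3.
Extremal: y(x) = (-1/3) x + 8/3.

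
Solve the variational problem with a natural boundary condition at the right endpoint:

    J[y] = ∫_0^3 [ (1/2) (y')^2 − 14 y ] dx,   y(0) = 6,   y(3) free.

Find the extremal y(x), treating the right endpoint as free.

The Lagrangian L = (1/2) (y')^2 − 14 y gives
    ∂L/∂y = −14,   ∂L/∂y' = y'.
Euler-Lagrange: d/dx(y') − (−14) = 0, i.e. y'' + 14 = 0, so
    y(x) = −(14/2) x^2 + C1 x + C2.
Fixed left endpoint y(0) = 6 ⇒ C2 = 6.
The right endpoint x = 3 is free, so the natural (transversality) condition is ∂L/∂y' |_{x=3} = 0, i.e. y'(3) = 0.
Compute y'(x) = −14 x + C1, so y'(3) = −42 + C1 = 0 ⇒ C1 = 42.
Therefore the extremal is
    y(x) = −7 x^2 + 42 x + 6.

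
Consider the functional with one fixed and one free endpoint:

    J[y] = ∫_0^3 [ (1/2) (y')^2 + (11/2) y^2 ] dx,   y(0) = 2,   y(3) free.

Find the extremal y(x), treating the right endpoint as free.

The Lagrangian L = (1/2) (y')^2 + (11/2) y^2 gives
    ∂L/∂y = 11 y,   ∂L/∂y' = y'.
Euler-Lagrange: y'' − 11 y = 0.
With k = sqrt(11), the general solution is
    y(x) = A cosh(sqrt(11) x) + B sinh(sqrt(11) x).
Fixed left endpoint y(0) = 2 ⇒ A = 2.
The right endpoint x = 3 is free, so the natural (transversality) condition is ∂L/∂y' |_{x=3} = 0, i.e. y'(3) = 0.
Compute y'(x) = A k sinh(k x) + B k cosh(k x), so
    y'(3) = A k sinh(k·3) + B k cosh(k·3) = 0
    ⇒ B = −A tanh(k·3) = − 2 tanh(sqrt(11)·3).
Therefore the extremal is
    y(x) = 2 cosh(sqrt(11) x) − 2 tanh(sqrt(11)·3) sinh(sqrt(11) x).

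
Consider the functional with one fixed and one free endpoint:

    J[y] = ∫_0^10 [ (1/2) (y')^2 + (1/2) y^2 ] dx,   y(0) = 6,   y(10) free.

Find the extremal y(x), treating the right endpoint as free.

The Lagrangian L = (1/2) (y')^2 + (1/2) y^2 gives
    ∂L/∂y = 1 y,   ∂L/∂y' = y'.
Euler-Lagrange: y'' − y = 0.
With k = 1, the general solution is
    y(x) = A cosh(x) + B sinh(x).
Fixed left endpoint y(0) = 6 ⇒ A = 6.
The right endpoint x = 10 is free, so the natural (transversality) condition is ∂L/∂y' |_{x=10} = 0, i.e. y'(10) = 0.
Compute y'(x) = A k sinh(k x) + B k cosh(k x), so
    y'(10) = A k sinh(k·10) + B k cosh(k·10) = 0
    ⇒ B = −A tanh(k·10) = − 6 tanh(1·10).
Therefore the extremal is
    y(x) = 6 cosh(1 x) − 6 tanh(1·10) sinh(1 x).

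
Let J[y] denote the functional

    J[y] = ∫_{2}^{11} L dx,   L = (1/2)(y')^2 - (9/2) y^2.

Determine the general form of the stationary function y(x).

The Lagrangian is L = (1/2)(y')^2 - (9/2) y^2.
∂L/∂y = -9y.
∂L/∂y' = y'.
The Euler-Lagrange equation d/dx(∂L/∂y') − ∂L/∂y = 0 becomes:
    y'' + 9 y = 0
General solution: y(x) = A sin(3x) + B cos(3x), where A and B are arbitrary constants fixed by the endpoint conditions.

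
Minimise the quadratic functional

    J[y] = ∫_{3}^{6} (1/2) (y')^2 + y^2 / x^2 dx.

The Lagrangian is L = (1/2) (y')^2 + y^2 / x^2.
Compute ∂L/∂y = 2y/x^2, ∂L/∂y' = y'.
The Euler-Lagrange equation d/dx(∂L/∂y') − ∂L/∂y = 0 reduces to
    y'' − 2/x^2 · y = 0  (x > 0).
Its general solution is
    y(x) = A x^2 + B / x,
with A, B fixed by the endpoint conditions.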